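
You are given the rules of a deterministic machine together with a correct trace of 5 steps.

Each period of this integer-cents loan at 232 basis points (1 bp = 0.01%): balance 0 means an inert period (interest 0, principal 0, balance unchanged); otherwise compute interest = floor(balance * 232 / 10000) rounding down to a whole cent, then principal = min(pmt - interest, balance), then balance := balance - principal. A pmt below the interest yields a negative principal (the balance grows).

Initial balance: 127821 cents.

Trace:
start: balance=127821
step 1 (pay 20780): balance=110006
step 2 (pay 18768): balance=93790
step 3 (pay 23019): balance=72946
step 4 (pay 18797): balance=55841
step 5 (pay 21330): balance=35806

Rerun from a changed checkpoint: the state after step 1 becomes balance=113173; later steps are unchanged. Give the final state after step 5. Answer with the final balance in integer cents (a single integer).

state after step 1 := balance=113173
step 2 (pay 18768): balance=97030
step 3 (pay 23019): balance=76262
step 4 (pay 18797): balance=59234
step 5 (pay 21330): balance=39278

39278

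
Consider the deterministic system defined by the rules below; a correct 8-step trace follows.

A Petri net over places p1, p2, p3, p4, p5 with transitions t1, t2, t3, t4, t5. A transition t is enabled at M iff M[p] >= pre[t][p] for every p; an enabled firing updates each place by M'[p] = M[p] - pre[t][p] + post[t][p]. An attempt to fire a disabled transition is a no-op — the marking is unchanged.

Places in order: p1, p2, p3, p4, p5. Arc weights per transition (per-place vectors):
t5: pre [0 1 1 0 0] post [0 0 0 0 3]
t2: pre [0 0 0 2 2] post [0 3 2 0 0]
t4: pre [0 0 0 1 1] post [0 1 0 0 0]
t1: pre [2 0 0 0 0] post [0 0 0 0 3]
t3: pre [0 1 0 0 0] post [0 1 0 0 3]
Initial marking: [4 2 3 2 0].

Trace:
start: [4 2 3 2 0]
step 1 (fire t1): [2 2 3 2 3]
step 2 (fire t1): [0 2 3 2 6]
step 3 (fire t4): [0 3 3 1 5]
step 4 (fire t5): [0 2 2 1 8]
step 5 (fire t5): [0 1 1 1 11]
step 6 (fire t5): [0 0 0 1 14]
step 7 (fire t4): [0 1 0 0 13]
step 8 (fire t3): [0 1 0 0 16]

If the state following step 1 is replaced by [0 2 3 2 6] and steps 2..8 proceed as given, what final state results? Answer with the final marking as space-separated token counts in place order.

0 1 0 0 16

state after step 1 := [0 2 3 2 6]
step 2 (fire t1): [0 2 3 2 6]
step 3 (fire t4): [0 3 3 1 5]
step 4 (fire t5): [0 2 2 1 8]
step 5 (fire t5): [0 1 1 1 11]
step 6 (fire t5): [0 0 0 1 14]
step 7 (fire t4): [0 1 0 0 13]
step 8 (fire t3): [0 1 0 0 16]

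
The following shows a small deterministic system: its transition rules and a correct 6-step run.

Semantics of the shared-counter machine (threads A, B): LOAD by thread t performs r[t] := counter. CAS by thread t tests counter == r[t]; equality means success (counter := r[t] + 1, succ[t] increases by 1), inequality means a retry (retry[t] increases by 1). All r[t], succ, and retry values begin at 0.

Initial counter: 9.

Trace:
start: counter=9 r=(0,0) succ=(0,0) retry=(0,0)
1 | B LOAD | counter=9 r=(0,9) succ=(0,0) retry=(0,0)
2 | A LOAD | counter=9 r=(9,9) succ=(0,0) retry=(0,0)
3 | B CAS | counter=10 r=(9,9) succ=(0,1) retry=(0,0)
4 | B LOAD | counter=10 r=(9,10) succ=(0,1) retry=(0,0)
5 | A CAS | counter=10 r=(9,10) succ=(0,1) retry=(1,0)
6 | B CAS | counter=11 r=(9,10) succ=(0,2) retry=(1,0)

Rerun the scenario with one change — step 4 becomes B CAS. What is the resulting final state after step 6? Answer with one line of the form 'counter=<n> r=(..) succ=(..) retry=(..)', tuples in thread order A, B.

counter=10 r=(9,9) succ=(0,1) retry=(1,2)

(re-executing from step 4 with the substitution; state before step 4: counter=10 r=(9,9) succ=(0,1) retry=(0,0))
4 | B CAS | counter=10 r=(9,9) succ=(0,1) retry=(0,1)
5 | A CAS | counter=10 r=(9,9) succ=(0,1) retry=(1,1)
6 | B CAS | counter=10 r=(9,9) succ=(0,1) retry=(1,2)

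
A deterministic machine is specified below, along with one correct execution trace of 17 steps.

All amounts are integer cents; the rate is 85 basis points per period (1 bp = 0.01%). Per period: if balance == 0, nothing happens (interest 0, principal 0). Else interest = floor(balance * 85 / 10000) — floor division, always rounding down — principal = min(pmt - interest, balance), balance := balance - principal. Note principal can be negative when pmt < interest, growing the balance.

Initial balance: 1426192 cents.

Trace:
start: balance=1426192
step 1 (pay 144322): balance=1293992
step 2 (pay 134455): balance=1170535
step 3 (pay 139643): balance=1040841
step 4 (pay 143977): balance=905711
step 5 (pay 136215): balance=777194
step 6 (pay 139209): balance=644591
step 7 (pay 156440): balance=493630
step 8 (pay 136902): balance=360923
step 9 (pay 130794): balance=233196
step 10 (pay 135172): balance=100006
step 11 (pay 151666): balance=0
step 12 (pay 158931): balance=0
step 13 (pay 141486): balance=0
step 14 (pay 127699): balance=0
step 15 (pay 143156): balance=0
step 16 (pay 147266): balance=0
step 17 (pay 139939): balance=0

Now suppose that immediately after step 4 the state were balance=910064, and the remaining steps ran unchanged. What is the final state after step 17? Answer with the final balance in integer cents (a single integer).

0

state after step 4 := balance=910064
step 5 (pay 136215): balance=781584
step 6 (pay 139209): balance=649018
step 7 (pay 156440): balance=498094
step 8 (pay 136902): balance=365425
step 9 (pay 130794): balance=237737
step 10 (pay 135172): balance=104585
step 11 (pay 151666): balance=0
step 12 (pay 158931): balance=0
step 13 (pay 141486): balance=0
step 14 (pay 127699): balance=0
step 15 (pay 143156): balance=0
step 16 (pay 147266): balance=0
step 17 (pay 139939): balance=0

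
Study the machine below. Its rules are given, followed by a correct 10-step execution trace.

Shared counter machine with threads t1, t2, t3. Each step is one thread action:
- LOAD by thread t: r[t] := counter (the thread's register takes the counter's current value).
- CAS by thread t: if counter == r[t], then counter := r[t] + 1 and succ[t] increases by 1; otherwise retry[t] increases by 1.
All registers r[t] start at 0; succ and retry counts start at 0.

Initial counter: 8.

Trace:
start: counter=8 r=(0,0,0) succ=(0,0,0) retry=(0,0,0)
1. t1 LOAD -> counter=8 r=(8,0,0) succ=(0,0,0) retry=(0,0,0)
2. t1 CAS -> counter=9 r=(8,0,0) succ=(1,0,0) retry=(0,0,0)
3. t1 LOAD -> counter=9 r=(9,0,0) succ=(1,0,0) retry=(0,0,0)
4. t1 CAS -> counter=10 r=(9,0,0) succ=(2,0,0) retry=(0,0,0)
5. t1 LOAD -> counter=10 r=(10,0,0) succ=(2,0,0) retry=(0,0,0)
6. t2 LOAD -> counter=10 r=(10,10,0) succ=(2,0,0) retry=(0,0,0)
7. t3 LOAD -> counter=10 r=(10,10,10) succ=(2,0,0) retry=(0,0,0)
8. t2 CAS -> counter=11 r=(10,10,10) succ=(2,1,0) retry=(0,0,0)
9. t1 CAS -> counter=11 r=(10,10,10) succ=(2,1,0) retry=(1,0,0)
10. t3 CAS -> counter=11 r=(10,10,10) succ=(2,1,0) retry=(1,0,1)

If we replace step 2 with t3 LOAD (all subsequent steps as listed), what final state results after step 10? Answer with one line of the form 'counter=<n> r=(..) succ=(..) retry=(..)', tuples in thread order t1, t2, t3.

(re-executing from step 2 with the substitution; state before step 2: counter=8 r=(8,0,0) succ=(0,0,0) retry=(0,0,0))
2. t3 LOAD -> counter=8 r=(8,0,8) succ=(0,0,0) retry=(0,0,0)
3. t1 LOAD -> counter=8 r=(8,0,8) succ=(0,0,0) retry=(0,0,0)
4. t1 CAS -> counter=9 r=(8,0,8) succ=(1,0,0) retry=(0,0,0)
5. t1 LOAD -> counter=9 r=(9,0,8) succ=(1,0,0) retry=(0,0,0)
6. t2 LOAD -> counter=9 r=(9,9,8) succ=(1,0,0) retry=(0,0,0)
7. t3 LOAD -> counter=9 r=(9,9,9) succ=(1,0,0) retry=(0,0,0)
8. t2 CAS -> counter=10 r=(9,9,9) succ=(1,1,0) retry=(0,0,0)
9. t1 CAS -> counter=10 r=(9,9,9) succ=(1,1,0) retry=(1,0,0)
10. t3 CAS -> counter=10 r=(9,9,9) succ=(1,1,0) retry=(1,0,1)

counter=10 r=(9,9,9) succ=(1,1,0) retry=(1,0,1)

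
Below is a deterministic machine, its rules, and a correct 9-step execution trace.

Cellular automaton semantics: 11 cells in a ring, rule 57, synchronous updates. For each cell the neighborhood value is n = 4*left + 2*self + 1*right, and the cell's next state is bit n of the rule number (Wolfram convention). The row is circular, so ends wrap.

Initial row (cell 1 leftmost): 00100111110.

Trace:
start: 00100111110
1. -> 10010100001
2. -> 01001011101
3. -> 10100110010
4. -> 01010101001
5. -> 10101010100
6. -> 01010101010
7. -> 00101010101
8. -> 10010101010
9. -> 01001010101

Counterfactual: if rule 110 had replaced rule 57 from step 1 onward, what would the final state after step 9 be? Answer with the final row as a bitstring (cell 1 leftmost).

(re-executing steps 1..9 under rule 110; state before step 1: 00100111110)
1. -> 01101100010
2. -> 11111100110
3. -> 10000101111
4. -> 10001111000
5. -> 10011001001
6. -> 10111011011
7. -> 11101111110
8. -> 10111000011
9. -> 11101000110

11101000110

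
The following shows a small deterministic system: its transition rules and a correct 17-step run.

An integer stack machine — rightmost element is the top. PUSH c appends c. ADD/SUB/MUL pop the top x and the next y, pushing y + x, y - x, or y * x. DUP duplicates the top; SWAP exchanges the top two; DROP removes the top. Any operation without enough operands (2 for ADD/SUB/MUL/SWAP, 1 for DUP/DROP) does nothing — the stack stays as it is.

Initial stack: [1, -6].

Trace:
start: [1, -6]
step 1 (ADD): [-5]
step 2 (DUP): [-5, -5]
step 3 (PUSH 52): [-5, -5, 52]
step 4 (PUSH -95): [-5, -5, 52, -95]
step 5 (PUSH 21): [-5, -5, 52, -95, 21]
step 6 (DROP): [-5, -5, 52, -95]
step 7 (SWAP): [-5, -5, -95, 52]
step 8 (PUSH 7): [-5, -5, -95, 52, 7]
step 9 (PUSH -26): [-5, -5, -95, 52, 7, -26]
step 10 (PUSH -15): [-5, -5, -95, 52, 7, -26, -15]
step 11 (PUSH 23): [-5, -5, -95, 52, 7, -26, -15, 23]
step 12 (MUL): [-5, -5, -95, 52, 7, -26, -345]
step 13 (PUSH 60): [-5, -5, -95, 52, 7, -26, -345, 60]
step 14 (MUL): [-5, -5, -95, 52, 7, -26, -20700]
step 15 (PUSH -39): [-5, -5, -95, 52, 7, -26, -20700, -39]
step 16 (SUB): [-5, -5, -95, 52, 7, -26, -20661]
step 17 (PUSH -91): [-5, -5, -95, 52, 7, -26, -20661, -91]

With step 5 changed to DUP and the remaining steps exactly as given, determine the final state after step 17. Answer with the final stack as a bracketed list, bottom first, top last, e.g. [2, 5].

[-5, -5, -95, 52, 7, -26, -20661, -91]

(re-executing from step 5 with the substitution; state before step 5: [-5, -5, 52, -95])
step 5 (DUP): [-5, -5, 52, -95, -95]
step 6 (DROP): [-5, -5, 52, -95]
step 7 (SWAP): [-5, -5, -95, 52]
step 8 (PUSH 7): [-5, -5, -95, 52, 7]
step 9 (PUSH -26): [-5, -5, -95, 52, 7, -26]
step 10 (PUSH -15): [-5, -5, -95, 52, 7, -26, -15]
step 11 (PUSH 23): [-5, -5, -95, 52, 7, -26, -15, 23]
step 12 (MUL): [-5, -5, -95, 52, 7, -26, -345]
step 13 (PUSH 60): [-5, -5, -95, 52, 7, -26, -345, 60]
step 14 (MUL): [-5, -5, -95, 52, 7, -26, -20700]
step 15 (PUSH -39): [-5, -5, -95, 52, 7, -26, -20700, -39]
step 16 (SUB): [-5, -5, -95, 52, 7, -26, -20661]
step 17 (PUSH -91): [-5, -5, -95, 52, 7, -26, -20661, -91]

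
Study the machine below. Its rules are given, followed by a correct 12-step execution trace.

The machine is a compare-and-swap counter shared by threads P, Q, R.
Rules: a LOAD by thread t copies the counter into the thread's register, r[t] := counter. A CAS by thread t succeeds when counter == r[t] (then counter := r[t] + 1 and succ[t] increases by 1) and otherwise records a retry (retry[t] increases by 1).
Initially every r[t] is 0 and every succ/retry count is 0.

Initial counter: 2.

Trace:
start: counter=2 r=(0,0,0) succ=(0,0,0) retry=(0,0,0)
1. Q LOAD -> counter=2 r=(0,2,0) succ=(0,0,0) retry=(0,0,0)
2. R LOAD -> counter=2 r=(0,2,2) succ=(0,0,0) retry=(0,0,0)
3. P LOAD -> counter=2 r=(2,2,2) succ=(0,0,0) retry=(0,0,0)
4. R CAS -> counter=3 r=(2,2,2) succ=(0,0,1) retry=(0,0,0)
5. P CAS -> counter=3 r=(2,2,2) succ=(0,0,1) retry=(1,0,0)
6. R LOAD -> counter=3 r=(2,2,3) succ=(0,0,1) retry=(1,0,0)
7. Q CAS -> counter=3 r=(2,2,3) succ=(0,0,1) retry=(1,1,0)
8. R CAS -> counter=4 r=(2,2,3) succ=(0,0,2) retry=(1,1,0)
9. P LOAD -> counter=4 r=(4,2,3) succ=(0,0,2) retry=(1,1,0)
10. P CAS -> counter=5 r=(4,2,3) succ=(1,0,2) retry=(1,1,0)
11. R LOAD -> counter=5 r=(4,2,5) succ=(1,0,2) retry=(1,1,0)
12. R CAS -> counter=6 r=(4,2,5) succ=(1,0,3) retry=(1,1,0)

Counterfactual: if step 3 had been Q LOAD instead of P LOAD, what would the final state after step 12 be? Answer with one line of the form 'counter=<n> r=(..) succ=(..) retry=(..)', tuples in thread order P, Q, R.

(re-executing from step 3 with the substitution; state before step 3: counter=2 r=(0,2,2) succ=(0,0,0) retry=(0,0,0))
3. Q LOAD -> counter=2 r=(0,2,2) succ=(0,0,0) retry=(0,0,0)
4. R CAS -> counter=3 r=(0,2,2) succ=(0,0,1) retry=(0,0,0)
5. P CAS -> counter=3 r=(0,2,2) succ=(0,0,1) retry=(1,0,0)
6. R LOAD -> counter=3 r=(0,2,3) succ=(0,0,1) retry=(1,0,0)
7. Q CAS -> counter=3 r=(0,2,3) succ=(0,0,1) retry=(1,1,0)
8. R CAS -> counter=4 r=(0,2,3) succ=(0,0,2) retry=(1,1,0)
9. P LOAD -> counter=4 r=(4,2,3) succ=(0,0,2) retry=(1,1,0)
10. P CAS -> counter=5 r=(4,2,3) succ=(1,0,2) retry=(1,1,0)
11. R LOAD -> counter=5 r=(4,2,5) succ=(1,0,2) retry=(1,1,0)
12. R CAS -> counter=6 r=(4,2,5) succ=(1,0,3) retry=(1,1,0)

counter=6 r=(4,2,5) succ=(1,0,3) retry=(1,1,0)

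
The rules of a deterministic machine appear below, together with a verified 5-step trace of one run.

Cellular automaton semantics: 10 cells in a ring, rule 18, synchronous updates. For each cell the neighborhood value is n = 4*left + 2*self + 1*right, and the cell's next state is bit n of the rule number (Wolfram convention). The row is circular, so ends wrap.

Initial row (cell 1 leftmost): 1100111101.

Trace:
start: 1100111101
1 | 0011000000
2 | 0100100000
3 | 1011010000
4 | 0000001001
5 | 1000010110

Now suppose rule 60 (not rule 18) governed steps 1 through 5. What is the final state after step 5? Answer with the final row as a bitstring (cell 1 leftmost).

(re-executing steps 1..5 under rule 60; state before step 1: 1100111101)
1 | 0010100011
2 | 1011110010
3 | 1110001011
4 | 0001001110
5 | 0001101001

0001101001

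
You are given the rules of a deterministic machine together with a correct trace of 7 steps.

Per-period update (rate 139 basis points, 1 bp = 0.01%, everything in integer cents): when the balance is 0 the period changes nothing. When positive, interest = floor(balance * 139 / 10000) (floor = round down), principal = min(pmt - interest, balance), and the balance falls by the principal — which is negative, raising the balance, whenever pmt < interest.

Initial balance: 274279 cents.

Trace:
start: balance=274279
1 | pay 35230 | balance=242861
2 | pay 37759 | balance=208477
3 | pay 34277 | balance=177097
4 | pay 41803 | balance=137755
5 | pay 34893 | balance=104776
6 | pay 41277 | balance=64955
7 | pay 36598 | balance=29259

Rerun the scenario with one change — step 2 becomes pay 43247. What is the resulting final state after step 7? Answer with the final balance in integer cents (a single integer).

23380

(re-executing from step 2 with the substitution; state before step 2: balance=242861)
2 | pay 43247 | balance=202989
3 | pay 34277 | balance=171533
4 | pay 41803 | balance=132114
5 | pay 34893 | balance=99057
6 | pay 41277 | balance=59156
7 | pay 36598 | balance=23380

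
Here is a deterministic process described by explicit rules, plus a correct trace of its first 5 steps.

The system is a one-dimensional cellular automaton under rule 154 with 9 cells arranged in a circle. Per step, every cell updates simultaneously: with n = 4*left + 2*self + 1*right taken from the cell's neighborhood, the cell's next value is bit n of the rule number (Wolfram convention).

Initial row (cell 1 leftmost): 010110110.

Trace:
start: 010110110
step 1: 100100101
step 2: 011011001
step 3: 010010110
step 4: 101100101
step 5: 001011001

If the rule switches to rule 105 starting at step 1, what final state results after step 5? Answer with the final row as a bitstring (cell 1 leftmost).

(re-executing steps 1..5 under rule 105; state before step 1: 010110110)
step 1: 001111110
step 2: 101000010
step 3: 010011001
step 4: 100011000
step 5: 001011010

001011010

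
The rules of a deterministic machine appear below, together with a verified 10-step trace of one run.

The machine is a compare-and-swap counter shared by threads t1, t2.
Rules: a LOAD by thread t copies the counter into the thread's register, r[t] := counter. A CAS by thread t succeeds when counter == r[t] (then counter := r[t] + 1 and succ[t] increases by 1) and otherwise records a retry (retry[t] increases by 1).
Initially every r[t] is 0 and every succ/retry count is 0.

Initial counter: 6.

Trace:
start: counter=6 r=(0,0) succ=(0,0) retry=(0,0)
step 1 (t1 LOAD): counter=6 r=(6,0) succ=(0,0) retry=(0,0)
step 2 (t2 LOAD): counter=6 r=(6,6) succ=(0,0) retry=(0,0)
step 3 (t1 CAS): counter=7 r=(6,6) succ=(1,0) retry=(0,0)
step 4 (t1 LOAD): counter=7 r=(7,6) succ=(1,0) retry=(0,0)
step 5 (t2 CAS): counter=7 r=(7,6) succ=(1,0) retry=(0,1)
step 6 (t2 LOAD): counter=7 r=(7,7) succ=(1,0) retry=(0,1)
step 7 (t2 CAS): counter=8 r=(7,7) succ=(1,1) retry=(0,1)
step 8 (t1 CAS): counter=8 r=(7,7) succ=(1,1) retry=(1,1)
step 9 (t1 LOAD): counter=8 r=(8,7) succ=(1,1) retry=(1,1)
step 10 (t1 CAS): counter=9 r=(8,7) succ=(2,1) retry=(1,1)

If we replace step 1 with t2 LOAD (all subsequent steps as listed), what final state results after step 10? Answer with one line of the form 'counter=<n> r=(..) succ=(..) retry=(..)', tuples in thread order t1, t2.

(re-executing from step 1 with the substitution; state before step 1: counter=6 r=(0,0) succ=(0,0) retry=(0,0))
step 1 (t2 LOAD): counter=6 r=(0,6) succ=(0,0) retry=(0,0)
step 2 (t2 LOAD): counter=6 r=(0,6) succ=(0,0) retry=(0,0)
step 3 (t1 CAS): counter=6 r=(0,6) succ=(0,0) retry=(1,0)
step 4 (t1 LOAD): counter=6 r=(6,6) succ=(0,0) retry=(1,0)
step 5 (t2 CAS): counter=7 r=(6,6) succ=(0,1) retry=(1,0)
step 6 (t2 LOAD): counter=7 r=(6,7) succ=(0,1) retry=(1,0)
step 7 (t2 CAS): counter=8 r=(6,7) succ=(0,2) retry=(1,0)
step 8 (t1 CAS): counter=8 r=(6,7) succ=(0,2) retry=(2,0)
step 9 (t1 LOAD): counter=8 r=(8,7) succ=(0,2) retry=(2,0)
step 10 (t1 CAS): counter=9 r=(8,7) succ=(1,2) retry=(2,0)

counter=9 r=(8,7) succ=(1,2) retry=(2,0)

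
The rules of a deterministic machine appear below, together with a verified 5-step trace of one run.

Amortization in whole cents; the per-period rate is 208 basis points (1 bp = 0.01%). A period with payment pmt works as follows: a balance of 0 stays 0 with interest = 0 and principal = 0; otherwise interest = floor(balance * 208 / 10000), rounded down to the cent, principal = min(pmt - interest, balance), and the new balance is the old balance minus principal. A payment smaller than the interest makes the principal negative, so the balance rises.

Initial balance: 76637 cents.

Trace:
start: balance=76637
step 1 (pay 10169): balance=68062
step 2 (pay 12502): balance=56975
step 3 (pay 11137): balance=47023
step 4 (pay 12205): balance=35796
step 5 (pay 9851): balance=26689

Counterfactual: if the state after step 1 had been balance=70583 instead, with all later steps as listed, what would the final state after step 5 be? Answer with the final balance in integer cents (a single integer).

29426

state after step 1 := balance=70583
step 2 (pay 12502): balance=59549
step 3 (pay 11137): balance=49650
step 4 (pay 12205): balance=38477
step 5 (pay 9851): balance=29426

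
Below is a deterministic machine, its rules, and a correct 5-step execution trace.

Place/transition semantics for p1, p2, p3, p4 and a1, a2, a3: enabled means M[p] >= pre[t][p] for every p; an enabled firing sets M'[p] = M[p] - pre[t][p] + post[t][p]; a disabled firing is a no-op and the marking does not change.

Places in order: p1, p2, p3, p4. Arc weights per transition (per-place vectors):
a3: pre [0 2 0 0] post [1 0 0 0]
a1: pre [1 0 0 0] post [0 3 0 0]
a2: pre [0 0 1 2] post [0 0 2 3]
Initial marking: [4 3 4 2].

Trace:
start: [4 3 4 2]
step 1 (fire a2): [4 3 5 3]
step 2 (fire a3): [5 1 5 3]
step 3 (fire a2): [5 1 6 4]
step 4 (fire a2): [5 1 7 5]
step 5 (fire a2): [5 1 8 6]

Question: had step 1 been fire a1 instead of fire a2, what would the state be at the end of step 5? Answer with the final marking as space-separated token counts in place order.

(re-executing from step 1 with the substitution; state before step 1: [4 3 4 2])
step 1 (fire a1): [3 6 4 2]
step 2 (fire a3): [4 4 4 2]
step 3 (fire a2): [4 4 5 3]
step 4 (fire a2): [4 4 6 4]
step 5 (fire a2): [4 4 7 5]

4 4 7 5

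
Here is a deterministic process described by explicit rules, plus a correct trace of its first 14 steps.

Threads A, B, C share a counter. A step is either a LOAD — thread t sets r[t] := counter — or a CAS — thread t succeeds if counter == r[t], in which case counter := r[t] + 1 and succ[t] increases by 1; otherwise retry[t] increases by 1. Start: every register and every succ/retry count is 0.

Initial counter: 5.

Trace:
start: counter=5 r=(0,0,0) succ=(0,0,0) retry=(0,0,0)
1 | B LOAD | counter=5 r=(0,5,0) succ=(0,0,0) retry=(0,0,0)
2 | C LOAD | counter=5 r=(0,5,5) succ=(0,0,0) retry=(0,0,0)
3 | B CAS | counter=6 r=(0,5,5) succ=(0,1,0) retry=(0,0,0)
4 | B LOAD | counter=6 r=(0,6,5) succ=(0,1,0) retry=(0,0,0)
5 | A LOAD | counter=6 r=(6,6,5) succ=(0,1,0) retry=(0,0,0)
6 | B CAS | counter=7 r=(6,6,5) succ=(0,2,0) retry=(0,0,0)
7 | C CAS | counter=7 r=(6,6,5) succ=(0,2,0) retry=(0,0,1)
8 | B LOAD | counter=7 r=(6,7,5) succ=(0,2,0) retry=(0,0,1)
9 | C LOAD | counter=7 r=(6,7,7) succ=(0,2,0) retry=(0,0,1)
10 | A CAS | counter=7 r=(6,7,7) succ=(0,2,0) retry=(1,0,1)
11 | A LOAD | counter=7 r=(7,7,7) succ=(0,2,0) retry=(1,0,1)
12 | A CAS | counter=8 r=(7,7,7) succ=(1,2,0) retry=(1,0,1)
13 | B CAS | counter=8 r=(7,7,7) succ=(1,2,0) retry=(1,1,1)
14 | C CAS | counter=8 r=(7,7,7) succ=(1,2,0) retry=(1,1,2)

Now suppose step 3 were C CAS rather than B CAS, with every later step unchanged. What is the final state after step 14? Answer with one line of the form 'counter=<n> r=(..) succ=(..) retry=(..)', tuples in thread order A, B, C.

(re-executing from step 3 with the substitution; state before step 3: counter=5 r=(0,5,5) succ=(0,0,0) retry=(0,0,0))
3 | C CAS | counter=6 r=(0,5,5) succ=(0,0,1) retry=(0,0,0)
4 | B LOAD | counter=6 r=(0,6,5) succ=(0,0,1) retry=(0,0,0)
5 | A LOAD | counter=6 r=(6,6,5) succ=(0,0,1) retry=(0,0,0)
6 | B CAS | counter=7 r=(6,6,5) succ=(0,1,1) retry=(0,0,0)
7 | C CAS | counter=7 r=(6,6,5) succ=(0,1,1) retry=(0,0,1)
8 | B LOAD | counter=7 r=(6,7,5) succ=(0,1,1) retry=(0,0,1)
9 | C LOAD | counter=7 r=(6,7,7) succ=(0,1,1) retry=(0,0,1)
10 | A CAS | counter=7 r=(6,7,7) succ=(0,1,1) retry=(1,0,1)
11 | A LOAD | counter=7 r=(7,7,7) succ=(0,1,1) retry=(1,0,1)
12 | A CAS | counter=8 r=(7,7,7) succ=(1,1,1) retry=(1,0,1)
13 | B CAS | counter=8 r=(7,7,7) succ=(1,1,1) retry=(1,1,1)
14 | C CAS | counter=8 r=(7,7,7) succ=(1,1,1) retry=(1,1,2)

counter=8 r=(7,7,7) succ=(1,1,1) retry=(1,1,2)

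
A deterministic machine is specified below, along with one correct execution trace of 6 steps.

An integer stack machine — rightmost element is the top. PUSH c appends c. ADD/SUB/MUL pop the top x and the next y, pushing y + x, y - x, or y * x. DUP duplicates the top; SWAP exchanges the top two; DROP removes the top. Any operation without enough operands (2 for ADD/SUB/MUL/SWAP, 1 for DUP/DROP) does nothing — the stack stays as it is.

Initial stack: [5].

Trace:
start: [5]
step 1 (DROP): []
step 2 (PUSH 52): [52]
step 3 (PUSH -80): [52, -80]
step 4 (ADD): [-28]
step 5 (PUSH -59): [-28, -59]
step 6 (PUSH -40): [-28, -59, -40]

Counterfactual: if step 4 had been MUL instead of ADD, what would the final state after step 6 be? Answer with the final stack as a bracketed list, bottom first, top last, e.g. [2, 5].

[-4160, -59, -40]

(re-executing from step 4 with the substitution; state before step 4: [52, -80])
step 4 (MUL): [-4160]
step 5 (PUSH -59): [-4160, -59]
step 6 (PUSH -40): [-4160, -59, -40]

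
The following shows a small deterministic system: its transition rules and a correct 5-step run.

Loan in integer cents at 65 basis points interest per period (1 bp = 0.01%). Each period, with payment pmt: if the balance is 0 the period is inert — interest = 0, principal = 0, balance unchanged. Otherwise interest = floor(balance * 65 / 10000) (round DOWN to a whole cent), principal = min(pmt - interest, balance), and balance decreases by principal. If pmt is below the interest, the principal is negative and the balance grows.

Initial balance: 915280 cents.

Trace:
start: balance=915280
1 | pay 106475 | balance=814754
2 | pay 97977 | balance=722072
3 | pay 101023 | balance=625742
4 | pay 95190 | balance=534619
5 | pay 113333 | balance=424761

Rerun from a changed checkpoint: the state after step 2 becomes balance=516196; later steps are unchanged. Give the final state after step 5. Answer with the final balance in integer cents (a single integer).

state after step 2 := balance=516196
3 | pay 101023 | balance=418528
4 | pay 95190 | balance=326058
5 | pay 113333 | balance=214844

214844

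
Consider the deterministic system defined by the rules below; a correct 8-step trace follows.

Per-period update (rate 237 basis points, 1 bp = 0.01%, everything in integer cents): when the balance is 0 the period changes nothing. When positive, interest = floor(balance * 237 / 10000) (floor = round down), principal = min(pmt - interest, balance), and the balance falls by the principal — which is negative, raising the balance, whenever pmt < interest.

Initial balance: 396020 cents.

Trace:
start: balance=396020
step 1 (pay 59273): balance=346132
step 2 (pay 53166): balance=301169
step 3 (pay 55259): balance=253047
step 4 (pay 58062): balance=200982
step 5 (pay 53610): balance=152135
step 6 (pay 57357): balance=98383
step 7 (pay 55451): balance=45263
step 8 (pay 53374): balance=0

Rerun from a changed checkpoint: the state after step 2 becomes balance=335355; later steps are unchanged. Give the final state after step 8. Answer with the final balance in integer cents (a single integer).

32305

state after step 2 := balance=335355
step 3 (pay 55259): balance=288043
step 4 (pay 58062): balance=236807
step 5 (pay 53610): balance=188809
step 6 (pay 57357): balance=135926
step 7 (pay 55451): balance=83696
step 8 (pay 53374): balance=32305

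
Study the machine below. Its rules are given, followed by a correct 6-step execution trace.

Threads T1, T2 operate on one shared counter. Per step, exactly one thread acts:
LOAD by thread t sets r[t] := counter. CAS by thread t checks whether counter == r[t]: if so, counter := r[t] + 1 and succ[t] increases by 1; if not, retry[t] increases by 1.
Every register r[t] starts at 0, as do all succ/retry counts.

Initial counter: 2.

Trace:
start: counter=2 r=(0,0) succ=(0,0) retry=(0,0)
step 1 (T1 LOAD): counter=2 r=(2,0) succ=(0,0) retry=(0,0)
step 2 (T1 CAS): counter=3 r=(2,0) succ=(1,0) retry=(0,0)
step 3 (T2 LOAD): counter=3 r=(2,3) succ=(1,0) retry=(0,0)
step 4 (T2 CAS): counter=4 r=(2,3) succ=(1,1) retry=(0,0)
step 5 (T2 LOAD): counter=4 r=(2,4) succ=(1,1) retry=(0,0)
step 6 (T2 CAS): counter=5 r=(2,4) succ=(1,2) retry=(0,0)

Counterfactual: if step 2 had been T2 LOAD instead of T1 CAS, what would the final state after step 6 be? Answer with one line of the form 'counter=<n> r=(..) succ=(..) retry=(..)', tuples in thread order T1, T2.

(re-executing from step 2 with the substitution; state before step 2: counter=2 r=(2,0) succ=(0,0) retry=(0,0))
step 2 (T2 LOAD): counter=2 r=(2,2) succ=(0,0) retry=(0,0)
step 3 (T2 LOAD): counter=2 r=(2,2) succ=(0,0) retry=(0,0)
step 4 (T2 CAS): counter=3 r=(2,2) succ=(0,1) retry=(0,0)
step 5 (T2 LOAD): counter=3 r=(2,3) succ=(0,1) retry=(0,0)
step 6 (T2 CAS): counter=4 r=(2,3) succ=(0,2) retry=(0,0)

counter=4 r=(2,3) succ=(0,2) retry=(0,0)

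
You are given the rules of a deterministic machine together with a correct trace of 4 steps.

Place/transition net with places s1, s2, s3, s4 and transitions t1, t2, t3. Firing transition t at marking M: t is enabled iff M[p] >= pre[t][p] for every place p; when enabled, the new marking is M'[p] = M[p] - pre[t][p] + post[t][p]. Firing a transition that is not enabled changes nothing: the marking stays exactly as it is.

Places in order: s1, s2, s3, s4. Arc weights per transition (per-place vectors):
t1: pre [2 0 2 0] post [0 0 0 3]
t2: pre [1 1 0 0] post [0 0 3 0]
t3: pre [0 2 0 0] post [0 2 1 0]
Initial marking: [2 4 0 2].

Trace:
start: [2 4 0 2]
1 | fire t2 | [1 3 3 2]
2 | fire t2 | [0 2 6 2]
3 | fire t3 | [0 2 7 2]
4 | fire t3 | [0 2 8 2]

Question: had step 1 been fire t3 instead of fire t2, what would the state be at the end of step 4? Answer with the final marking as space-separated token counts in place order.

(re-executing from step 1 with the substitution; state before step 1: [2 4 0 2])
1 | fire t3 | [2 4 1 2]
2 | fire t2 | [1 3 4 2]
3 | fire t3 | [1 3 5 2]
4 | fire t3 | [1 3 6 2]

1 3 6 2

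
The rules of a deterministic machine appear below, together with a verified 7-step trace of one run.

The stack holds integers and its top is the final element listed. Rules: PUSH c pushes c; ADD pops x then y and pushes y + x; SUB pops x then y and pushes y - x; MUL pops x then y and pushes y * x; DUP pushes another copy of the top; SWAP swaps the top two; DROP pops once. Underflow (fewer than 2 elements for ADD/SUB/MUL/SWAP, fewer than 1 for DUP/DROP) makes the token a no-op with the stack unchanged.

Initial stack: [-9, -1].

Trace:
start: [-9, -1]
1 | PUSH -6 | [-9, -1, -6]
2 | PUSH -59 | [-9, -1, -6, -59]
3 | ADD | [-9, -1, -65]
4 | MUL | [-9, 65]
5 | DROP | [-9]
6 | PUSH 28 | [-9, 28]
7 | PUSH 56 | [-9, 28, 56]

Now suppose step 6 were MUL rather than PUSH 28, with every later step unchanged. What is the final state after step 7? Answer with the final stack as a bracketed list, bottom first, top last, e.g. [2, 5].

(re-executing from step 6 with the substitution; state before step 6: [-9])
6 | MUL | [-9]
7 | PUSH 56 | [-9, 56]

[-9, 56]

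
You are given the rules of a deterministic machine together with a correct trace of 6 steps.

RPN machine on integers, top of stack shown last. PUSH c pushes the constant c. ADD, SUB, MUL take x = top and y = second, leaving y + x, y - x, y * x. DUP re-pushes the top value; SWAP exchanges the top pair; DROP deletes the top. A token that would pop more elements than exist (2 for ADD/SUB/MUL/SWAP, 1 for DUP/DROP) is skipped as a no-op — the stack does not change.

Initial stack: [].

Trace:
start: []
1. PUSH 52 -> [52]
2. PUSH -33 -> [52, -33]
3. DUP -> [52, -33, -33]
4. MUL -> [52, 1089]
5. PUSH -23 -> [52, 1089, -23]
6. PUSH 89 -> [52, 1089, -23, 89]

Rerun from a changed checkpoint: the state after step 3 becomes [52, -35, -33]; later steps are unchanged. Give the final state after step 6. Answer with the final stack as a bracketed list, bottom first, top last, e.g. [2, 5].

[52, 1155, -23, 89]

state after step 3 := [52, -35, -33]
4. MUL -> [52, 1155]
5. PUSH -23 -> [52, 1155, -23]
6. PUSH 89 -> [52, 1155, -23, 89]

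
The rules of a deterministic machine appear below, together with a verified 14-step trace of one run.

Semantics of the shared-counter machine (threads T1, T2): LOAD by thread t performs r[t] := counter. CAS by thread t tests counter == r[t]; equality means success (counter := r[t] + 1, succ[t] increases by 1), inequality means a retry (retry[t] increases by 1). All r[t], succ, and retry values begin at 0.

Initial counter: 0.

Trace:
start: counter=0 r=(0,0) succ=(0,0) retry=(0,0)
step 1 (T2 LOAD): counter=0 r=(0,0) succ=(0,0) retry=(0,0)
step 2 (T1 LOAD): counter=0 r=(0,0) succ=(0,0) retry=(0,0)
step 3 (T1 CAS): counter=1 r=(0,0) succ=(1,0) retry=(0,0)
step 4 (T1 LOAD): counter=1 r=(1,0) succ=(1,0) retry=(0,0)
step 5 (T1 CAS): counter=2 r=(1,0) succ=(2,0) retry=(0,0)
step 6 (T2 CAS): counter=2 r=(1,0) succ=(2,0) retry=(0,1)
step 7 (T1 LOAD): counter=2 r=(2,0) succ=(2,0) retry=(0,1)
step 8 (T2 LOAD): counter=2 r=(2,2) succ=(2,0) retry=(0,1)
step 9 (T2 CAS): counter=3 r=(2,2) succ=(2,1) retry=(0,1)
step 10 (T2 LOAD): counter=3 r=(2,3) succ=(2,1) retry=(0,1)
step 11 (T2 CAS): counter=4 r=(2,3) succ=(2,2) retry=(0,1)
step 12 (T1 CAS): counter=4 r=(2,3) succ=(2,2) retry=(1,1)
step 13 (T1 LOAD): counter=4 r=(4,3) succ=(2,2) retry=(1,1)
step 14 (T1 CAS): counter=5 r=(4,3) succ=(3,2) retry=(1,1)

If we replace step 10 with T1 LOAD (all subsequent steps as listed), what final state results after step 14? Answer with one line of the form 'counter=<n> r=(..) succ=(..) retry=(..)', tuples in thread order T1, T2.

(re-executing from step 10 with the substitution; state before step 10: counter=3 r=(2,2) succ=(2,1) retry=(0,1))
step 10 (T1 LOAD): counter=3 r=(3,2) succ=(2,1) retry=(0,1)
step 11 (T2 CAS): counter=3 r=(3,2) succ=(2,1) retry=(0,2)
step 12 (T1 CAS): counter=4 r=(3,2) succ=(3,1) retry=(0,2)
step 13 (T1 LOAD): counter=4 r=(4,2) succ=(3,1) retry=(0,2)
step 14 (T1 CAS): counter=5 r=(4,2) succ=(4,1) retry=(0,2)

counter=5 r=(4,2) succ=(4,1) retry=(0,2)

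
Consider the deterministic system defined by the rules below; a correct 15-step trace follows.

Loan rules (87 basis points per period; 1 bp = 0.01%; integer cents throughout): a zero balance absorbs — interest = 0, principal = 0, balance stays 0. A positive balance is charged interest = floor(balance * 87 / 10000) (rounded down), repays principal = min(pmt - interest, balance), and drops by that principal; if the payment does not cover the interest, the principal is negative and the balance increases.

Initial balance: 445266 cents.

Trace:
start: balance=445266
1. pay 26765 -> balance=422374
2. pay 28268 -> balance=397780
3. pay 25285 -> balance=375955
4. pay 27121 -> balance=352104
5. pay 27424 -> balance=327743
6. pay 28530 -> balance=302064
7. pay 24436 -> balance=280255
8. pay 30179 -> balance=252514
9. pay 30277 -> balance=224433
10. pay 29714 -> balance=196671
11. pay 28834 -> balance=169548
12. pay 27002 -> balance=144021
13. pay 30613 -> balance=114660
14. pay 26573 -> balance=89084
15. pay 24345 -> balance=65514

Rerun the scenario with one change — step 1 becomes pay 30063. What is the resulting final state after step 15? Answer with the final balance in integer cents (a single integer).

(re-executing from step 1 with the substitution; state before step 1: balance=445266)
1. pay 30063 -> balance=419076
2. pay 28268 -> balance=394453
3. pay 25285 -> balance=372599
4. pay 27121 -> balance=348719
5. pay 27424 -> balance=324328
6. pay 28530 -> balance=298619
7. pay 24436 -> balance=276780
8. pay 30179 -> balance=249008
9. pay 30277 -> balance=220897
10. pay 29714 -> balance=193104
11. pay 28834 -> balance=165950
12. pay 27002 -> balance=140391
13. pay 30613 -> balance=110999
14. pay 26573 -> balance=85391
15. pay 24345 -> balance=61788

61788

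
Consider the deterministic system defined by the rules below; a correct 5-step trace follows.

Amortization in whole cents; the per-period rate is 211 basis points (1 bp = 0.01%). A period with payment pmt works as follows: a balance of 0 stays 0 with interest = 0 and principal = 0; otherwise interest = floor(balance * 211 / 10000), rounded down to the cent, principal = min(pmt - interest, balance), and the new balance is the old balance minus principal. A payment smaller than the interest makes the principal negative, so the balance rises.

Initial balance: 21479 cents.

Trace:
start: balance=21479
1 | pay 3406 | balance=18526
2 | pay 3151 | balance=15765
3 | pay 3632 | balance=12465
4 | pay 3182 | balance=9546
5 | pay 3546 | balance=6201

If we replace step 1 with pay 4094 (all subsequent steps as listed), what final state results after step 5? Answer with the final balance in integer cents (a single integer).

(re-executing from step 1 with the substitution; state before step 1: balance=21479)
1 | pay 4094 | balance=17838
2 | pay 3151 | balance=15063
3 | pay 3632 | balance=11748
4 | pay 3182 | balance=8813
5 | pay 3546 | balance=5452

5452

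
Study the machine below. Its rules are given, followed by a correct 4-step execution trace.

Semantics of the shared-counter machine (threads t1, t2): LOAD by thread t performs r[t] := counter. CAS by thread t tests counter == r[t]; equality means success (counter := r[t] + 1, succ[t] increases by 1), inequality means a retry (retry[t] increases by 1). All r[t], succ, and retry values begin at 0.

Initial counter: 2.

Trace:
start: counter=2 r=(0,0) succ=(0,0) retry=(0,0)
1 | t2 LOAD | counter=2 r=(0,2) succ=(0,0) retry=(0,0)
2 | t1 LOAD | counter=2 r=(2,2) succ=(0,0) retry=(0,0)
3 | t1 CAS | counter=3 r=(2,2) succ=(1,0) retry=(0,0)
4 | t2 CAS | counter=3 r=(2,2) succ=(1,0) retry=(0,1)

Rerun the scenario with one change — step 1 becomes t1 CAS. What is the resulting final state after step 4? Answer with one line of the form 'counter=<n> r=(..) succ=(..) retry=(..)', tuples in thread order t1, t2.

counter=3 r=(2,0) succ=(1,0) retry=(1,1)

(re-executing from step 1 with the substitution; state before step 1: counter=2 r=(0,0) succ=(0,0) retry=(0,0))
1 | t1 CAS | counter=2 r=(0,0) succ=(0,0) retry=(1,0)
2 | t1 LOAD | counter=2 r=(2,0) succ=(0,0) retry=(1,0)
3 | t1 CAS | counter=3 r=(2,0) succ=(1,0) retry=(1,0)
4 | t2 CAS | counter=3 r=(2,0) succ=(1,0) retry=(1,1)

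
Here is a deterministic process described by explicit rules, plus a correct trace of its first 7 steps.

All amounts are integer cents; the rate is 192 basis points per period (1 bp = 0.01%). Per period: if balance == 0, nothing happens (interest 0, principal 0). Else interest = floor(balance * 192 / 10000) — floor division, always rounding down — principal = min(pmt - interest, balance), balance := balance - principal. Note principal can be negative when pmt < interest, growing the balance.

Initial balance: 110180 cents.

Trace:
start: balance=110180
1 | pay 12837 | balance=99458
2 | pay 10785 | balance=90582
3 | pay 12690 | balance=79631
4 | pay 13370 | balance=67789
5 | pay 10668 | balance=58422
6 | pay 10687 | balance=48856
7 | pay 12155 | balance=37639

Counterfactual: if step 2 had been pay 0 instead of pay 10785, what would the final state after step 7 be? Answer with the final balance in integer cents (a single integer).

(re-executing from step 2 with the substitution; state before step 2: balance=99458)
2 | pay 0 | balance=101367
3 | pay 12690 | balance=90623
4 | pay 13370 | balance=78992
5 | pay 10668 | balance=69840
6 | pay 10687 | balance=60493
7 | pay 12155 | balance=49499

49499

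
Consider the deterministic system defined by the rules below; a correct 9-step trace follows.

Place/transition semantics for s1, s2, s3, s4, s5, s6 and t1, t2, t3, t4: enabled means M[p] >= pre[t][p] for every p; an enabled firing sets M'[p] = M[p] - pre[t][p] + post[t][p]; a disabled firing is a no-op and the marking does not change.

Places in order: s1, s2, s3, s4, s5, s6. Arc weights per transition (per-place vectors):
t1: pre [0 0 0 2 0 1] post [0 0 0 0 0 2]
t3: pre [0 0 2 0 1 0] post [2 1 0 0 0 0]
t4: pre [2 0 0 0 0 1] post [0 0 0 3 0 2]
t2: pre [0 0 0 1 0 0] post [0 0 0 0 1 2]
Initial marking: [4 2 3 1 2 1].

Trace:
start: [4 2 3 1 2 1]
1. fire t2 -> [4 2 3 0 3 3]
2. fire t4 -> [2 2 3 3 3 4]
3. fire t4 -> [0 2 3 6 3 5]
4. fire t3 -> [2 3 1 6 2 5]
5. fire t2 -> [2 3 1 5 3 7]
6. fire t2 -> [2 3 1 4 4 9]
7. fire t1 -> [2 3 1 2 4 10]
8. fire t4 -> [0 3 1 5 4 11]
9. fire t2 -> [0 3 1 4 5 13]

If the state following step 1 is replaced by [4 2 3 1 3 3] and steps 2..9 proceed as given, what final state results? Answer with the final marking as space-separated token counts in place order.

state after step 1 := [4 2 3 1 3 3]
2. fire t4 -> [2 2 3 4 3 4]
3. fire t4 -> [0 2 3 7 3 5]
4. fire t3 -> [2 3 1 7 2 5]
5. fire t2 -> [2 3 1 6 3 7]
6. fire t2 -> [2 3 1 5 4 9]
7. fire t1 -> [2 3 1 3 4 10]
8. fire t4 -> [0 3 1 6 4 11]
9. fire t2 -> [0 3 1 5 5 13]

0 3 1 5 5 13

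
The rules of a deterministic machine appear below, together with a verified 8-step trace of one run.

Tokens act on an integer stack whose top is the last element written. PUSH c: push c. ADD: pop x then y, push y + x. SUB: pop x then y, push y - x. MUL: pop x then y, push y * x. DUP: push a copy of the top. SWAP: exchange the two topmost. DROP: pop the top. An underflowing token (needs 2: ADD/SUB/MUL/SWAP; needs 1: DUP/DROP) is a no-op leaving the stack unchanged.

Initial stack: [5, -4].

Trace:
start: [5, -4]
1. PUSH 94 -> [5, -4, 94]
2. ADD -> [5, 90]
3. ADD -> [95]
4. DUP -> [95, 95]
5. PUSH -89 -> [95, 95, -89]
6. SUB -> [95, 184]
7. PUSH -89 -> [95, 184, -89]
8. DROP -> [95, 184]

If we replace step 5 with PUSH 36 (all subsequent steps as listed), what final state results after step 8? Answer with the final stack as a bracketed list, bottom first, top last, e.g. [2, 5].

(re-executing from step 5 with the substitution; state before step 5: [95, 95])
5. PUSH 36 -> [95, 95, 36]
6. SUB -> [95, 59]
7. PUSH -89 -> [95, 59, -89]
8. DROP -> [95, 59]

[95, 59]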